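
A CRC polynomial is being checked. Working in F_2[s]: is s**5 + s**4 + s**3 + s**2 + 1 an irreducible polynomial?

Yes

Write P(s) = s**5 + s**4 + s**3 + s**2 + 1.
Check for roots in F_2: P(0) = 1; P(1) = 1.
No roots, so no linear factors.
Monic irreducibles of degree 2 over GF(2): s**2 + s + 1.
None of them divide P (all give nonzero remainder).
No irreducible factor of degree ≤ 2 exists, so P is irreducible over GF(2).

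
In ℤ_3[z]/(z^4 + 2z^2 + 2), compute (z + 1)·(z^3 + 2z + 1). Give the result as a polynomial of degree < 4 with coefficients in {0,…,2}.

z^3 + 2

Multiply in ℤ_3[z]: (z + 1)·(z^3 + 2z + 1) = z^4 + z^3 + 2z^2 + 1.
Reduce using z^4 ≡ z^2 + 1 (mod z^4 + 2z^2 + 2).
Reduced: z^3 + 2.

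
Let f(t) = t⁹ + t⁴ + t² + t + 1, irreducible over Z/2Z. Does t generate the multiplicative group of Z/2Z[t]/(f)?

|GF(2^9)^×| = 2^9 − 1 = 511. Prime factorization: 511 = 7·73.
f is primitive ⇔ t has order 511 in GF(2)[t]/(f), i.e. t^(511/q) ≠ 1 for each prime q | 511.
t^(73) mod f = 1
t^(7) mod f = t⁷.
Since t^(73) = 1, the order of t divides 73 < 511; not primitive.

No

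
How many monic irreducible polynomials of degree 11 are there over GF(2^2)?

The number of monic irreducibles of degree 11 over GF(4) is (1/11)·Σ_{d∣11} μ(11/d) 4^d.
Divisors of 11: 1, 11; μ(11/d) for each: -1, 1.
Σ = − 4^1 + 4^11 = 4194300.
N = 4194300/11 = 381300.

381300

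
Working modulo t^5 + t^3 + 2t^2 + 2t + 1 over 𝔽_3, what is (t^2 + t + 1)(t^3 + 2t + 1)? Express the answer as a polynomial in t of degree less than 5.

Multiply in 𝔽_3[t]: (t^2 + t + 1)·(t^3 + 2t + 1) = t^5 + t^4 + 1.
Reduce using t^5 ≡ 2t^3 + t^2 + t + 2 (mod t^5 + t^3 + 2t^2 + 2t + 1).
Reduced: t^4 + 2t^3 + t^2 + t.

t^4 + 2t^3 + t^2 + t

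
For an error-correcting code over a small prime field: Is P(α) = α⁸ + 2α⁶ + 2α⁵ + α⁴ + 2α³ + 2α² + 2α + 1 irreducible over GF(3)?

Check for roots in GF(3): P(0) = 1; P(1) = 1; P(2) = 1.
No roots, so no linear factors.
Monic irreducibles of degree 2 over GF(3): α² + 1, α² + α + 2, α² + 2α + 2.
None of them divide P (all give nonzero remainder).
Degree-3 irreducible divisors: test the 8 monic irreducibles of degree 3 over GF(3).
None of them divide P (all give nonzero remainder).
Degree-4 irreducible divisors: test the 18 monic irreducibles of degree 4 over GF(3).
None of them divide P (all give nonzero remainder).
No irreducible factor of degree ≤ 4 exists, so P is irreducible over GF(3).

Yes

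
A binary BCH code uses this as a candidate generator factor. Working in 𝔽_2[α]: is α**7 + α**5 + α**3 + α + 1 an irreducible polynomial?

Yes

Write f(α) = α**7 + α**5 + α**3 + α + 1.
Check for roots in 𝔽_2: f(0) = 1; f(1) = 1.
No roots, so no linear factors.
Monic irreducibles of degree 2 over GF(2): α**2 + α + 1.
None of them divide f (all give nonzero remainder).
Monic irreducibles of degree 3 over GF(2): α**3 + α + 1, α**3 + α**2 + 1.
None of them divide f (all give nonzero remainder).
No irreducible factor of degree ≤ 3 exists, so f is irreducible over GF(2).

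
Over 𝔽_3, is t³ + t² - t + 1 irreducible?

Yes

Write h(t) = t³ + t² - t + 1.
Check for roots in 𝔽_3: h(0) = 1; h(1) = 2; h(2) = 2.
No roots. A degree-3 polynomial over a field with no linear factor is irreducible.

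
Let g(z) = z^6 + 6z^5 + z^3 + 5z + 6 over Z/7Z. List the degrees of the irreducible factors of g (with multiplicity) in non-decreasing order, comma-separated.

Linear factors from roots: (z + 5), (z + 2).
Complete factorization: g(z) = (z + 2)·(z + 5)·(z^2 + z + 3)·(z^2 + 5z + 3).
Factor degrees with multiplicity: 1 + 1 + 2 + 2 = 6.

1, 1, 2, 2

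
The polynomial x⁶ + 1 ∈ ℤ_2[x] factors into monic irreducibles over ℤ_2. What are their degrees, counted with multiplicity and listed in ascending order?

1, 1, 2, 2

Write f(x) = x⁶ + 1.
Roots in ℤ_2: f(0) = 1; f(1) = 0 → root.
Linear factors from roots: (x + 1).
Complete factorization: f(x) = (x + 1)^2·(x² + x + 1)^2.
Factor degrees with multiplicity: 1 + 1 + 2 + 2 = 6.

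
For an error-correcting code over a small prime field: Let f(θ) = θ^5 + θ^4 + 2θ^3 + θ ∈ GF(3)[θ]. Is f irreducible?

No

Check for roots in GF(3): f(0) = 0 → root; f(1) = 2; f(2) = 0 → root.
f(0) = 0, so (θ) divides f(θ); f is reducible.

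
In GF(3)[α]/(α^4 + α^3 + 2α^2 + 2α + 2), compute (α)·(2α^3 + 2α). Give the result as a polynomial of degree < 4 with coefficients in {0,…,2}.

α^3 + α^2 + 2α + 2

Multiply in GF(3)[α]: (α)·(2α^3 + 2α) = 2α^4 + 2α^2.
Reduce using α^4 ≡ 2α^3 + α^2 + α + 1 (mod α^4 + α^3 + 2α^2 + 2α + 2).
Reduced: α^3 + α^2 + 2α + 2.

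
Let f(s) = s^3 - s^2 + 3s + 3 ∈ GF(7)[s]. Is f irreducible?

No

Check for roots in GF(7): f(0) = 3; f(1) = 6; f(2) = 6; f(3) = 2; f(4) = 0 → root; f(5) = 6; f(6) = 5.
f(4) = 0, so (s − 4) divides f(s); f is reducible.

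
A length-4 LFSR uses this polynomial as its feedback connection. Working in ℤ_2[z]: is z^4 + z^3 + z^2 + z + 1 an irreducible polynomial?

Yes

Write h(z) = z^4 + z^3 + z^2 + z + 1.
Check for roots in ℤ_2: h(0) = 1; h(1) = 1.
No roots, so no linear factors.
Monic irreducibles of degree 2 over GF(2): z^2 + z + 1.
None of them divide h (all give nonzero remainder).
No irreducible factor of degree ≤ 2 exists, so h is irreducible over GF(2).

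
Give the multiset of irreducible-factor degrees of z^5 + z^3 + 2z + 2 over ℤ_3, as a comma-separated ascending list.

1, 2, 2

Write f(z) = z^5 + z^3 + 2z + 2.
Roots in ℤ_3: f(0) = 2; f(1) = 0 → root; f(2) = 1.
Linear factors from roots: (z + 2).
Complete factorization: f(z) = (z + 2)·(z^2 + 2z + 2)^2.
Factor degrees with multiplicity: 1 + 2 + 2 = 5.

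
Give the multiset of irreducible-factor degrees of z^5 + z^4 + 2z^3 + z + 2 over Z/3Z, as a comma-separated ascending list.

Write h(z) = z^5 + z^4 + 2z^3 + z + 2.
Roots in Z/3Z: h(0) = 2; h(1) = 1; h(2) = 2.
Complete factorization: h(z) = (z^2 + 1)·(z^3 + z^2 + z + 2).
Factor degrees with multiplicity: 2 + 3 = 5.

2, 3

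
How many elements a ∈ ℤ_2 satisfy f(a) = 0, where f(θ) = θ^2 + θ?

2

Evaluate at each of the 2 elements of ℤ_2:
f(0) = 0 → root; f(1) = 0 → root.
Roots: {0, 1}.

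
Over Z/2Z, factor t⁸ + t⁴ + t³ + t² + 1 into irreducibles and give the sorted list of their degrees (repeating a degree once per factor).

Write g(t) = t⁸ + t⁴ + t³ + t² + 1.
Roots in Z/2Z: g(0) = 1; g(1) = 1.
Complete factorization: g(t) = (t⁸ + t⁴ + t³ + t² + 1).
Factor degrees with multiplicity: 8 = 8.

8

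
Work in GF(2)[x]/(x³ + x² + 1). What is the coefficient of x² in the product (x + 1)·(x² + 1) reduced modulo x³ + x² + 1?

Multiply in GF(2)[x]: (x + 1)·(x² + 1) = x³ + x² + x + 1.
Reduce using x³ ≡ x² + 1 (mod x³ + x² + 1).
Reduced: x.

0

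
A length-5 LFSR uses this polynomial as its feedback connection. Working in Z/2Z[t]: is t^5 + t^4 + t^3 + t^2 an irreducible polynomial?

Write m(t) = t^5 + t^4 + t^3 + t^2.
Check for roots in Z/2Z: m(0) = 0 → root; m(1) = 0 → root.
m(0) = 0, so (t) divides m(t); m is reducible.

No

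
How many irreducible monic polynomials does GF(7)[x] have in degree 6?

19544

x^(7^6) − x is the product of all monic irreducibles of degree dividing 6; Möbius inversion gives N = (1/6) Σ μ(6/d)·7^d.
Divisors of 6: 1, 2, 3, 6; μ(6/d) for each: 1, -1, -1, 1.
Σ = 7^1 − 7^2 − 7^3 + 7^6 = 117264.
N = 117264/6 = 19544.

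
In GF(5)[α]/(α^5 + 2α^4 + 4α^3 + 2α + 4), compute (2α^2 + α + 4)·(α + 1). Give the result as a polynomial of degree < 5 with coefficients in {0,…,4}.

2α^3 + 3α^2 + 4

Multiply in GF(5)[α]: (2α^2 + α + 4)·(α + 1) = 2α^3 + 3α^2 + 4.
Reduced: 2α^3 + 3α^2 + 4.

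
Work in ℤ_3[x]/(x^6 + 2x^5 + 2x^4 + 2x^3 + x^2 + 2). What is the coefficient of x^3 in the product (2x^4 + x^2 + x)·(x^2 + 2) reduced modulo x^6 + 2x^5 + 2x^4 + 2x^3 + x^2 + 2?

0

Multiply in ℤ_3[x]: (2x^4 + x^2 + x)·(x^2 + 2) = 2x^6 + 2x^4 + x^3 + 2x^2 + 2x.
Reduce using x^6 ≡ x^5 + x^4 + x^3 + 2x^2 + 1 (mod x^6 + 2x^5 + 2x^4 + 2x^3 + x^2 + 2).
Reduced: 2x^5 + x^4 + 2x + 2.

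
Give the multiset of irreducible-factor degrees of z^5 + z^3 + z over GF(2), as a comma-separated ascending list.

1, 2, 2

Write h(z) = z^5 + z^3 + z.
Roots in GF(2): h(0) = 0 → root; h(1) = 1.
Linear factors from roots: (z).
Complete factorization: h(z) = (z)·(z^2 + z + 1)^2.
Factor degrees with multiplicity: 1 + 2 + 2 = 5.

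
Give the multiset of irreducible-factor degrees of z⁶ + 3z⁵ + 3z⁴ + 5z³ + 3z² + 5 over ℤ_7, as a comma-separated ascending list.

Write h(z) = z⁶ + 3z⁵ + 3z⁴ + 5z³ + 3z² + 5.
Linear factors from roots: (z + 3), (z + 2).
Complete factorization: h(z) = (z + 3)·(z + 2)^2·(z³ + 3z² + z + 1).
Factor degrees with multiplicity: 1 + 1 + 1 + 3 = 6.

1, 1, 1, 3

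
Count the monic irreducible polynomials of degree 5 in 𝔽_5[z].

624

By the necklace-counting formula, N_5(5) = (1/5) Σ_{d|5} μ(5/d)·5^d.
Divisors of 5: 1, 5; μ(5/d) for each: -1, 1.
Σ = − 5^1 + 5^5 = 3120.
N = 3120/5 = 624.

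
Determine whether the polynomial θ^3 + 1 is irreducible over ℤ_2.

No

Write f(θ) = θ^3 + 1.
Check for roots in ℤ_2: f(0) = 1; f(1) = 0 → root.
f(1) = 0, so (θ − 1) divides f(θ); f is reducible.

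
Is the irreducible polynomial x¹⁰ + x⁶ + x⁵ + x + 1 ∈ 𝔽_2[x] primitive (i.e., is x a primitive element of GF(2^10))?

Write f(x) = x¹⁰ + x⁶ + x⁵ + x + 1.
|GF(2^10)^×| = 2^10 − 1 = 1023. Prime factorization: 1023 = 3·11·31.
f is primitive ⇔ x has order 1023 in GF(2)[x]/(f), i.e. x^(1023/q) ≠ 1 for each prime q | 1023.
x^(341) mod f = 1
x^(93) mod f = x⁶ + x⁵ + x³ + x.
x^(33) mod f = x⁹ + x⁸ + x⁶ + x⁴ + x³ + 1.
Since x^(341) = 1, the order of x divides 341 < 1023; not primitive.

No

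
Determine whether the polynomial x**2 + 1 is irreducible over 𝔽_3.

Yes

Write h(x) = x**2 + 1.
Check for roots in 𝔽_3: h(0) = 1; h(1) = 2; h(2) = 2.
No roots. A degree-2 polynomial over a field with no linear factor is irreducible.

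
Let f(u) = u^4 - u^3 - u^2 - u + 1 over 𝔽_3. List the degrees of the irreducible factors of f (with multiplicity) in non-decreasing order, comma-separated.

Roots in 𝔽_3: f(0) = 1; f(1) = 2; f(2) = 0 → root.
Linear factors from roots: (u + 1).
Complete factorization: f(u) = (u + 1)^2·(u^2 + 1).
Factor degrees with multiplicity: 1 + 1 + 2 = 4.

1, 1, 2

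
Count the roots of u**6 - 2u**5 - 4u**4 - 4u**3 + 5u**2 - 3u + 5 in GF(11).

Write P(u) = u**6 - 2u**5 - 4u**4 - 4u**3 + 5u**2 - 3u + 5.
Evaluate at each of the 11 elements of GF(11):
P(0) = 5; P(1) = 9; P(2) = 0 → root; P(3) = 6; P(4) = 5; P(5) = 0 → root; P(6) = 0 → root; P(7) = 6; P(8) = 2; P(9) = 6; P(10) = 5.
Roots: {2, 5, 6}.

3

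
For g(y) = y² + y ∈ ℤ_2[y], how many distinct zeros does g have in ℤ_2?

2

Evaluate at each of the 2 elements of ℤ_2:
g(0) = 0 → root; g(1) = 0 → root.
Roots: {0, 1}.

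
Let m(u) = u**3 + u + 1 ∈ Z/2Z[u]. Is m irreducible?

Check for roots in Z/2Z: m(0) = 1; m(1) = 1.
No roots. A degree-3 polynomial over a field with no linear factor is irreducible.

Yes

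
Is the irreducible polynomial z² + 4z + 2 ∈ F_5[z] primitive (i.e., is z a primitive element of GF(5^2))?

Write f(z) = z² + 4z + 2.
|GF(5^2)^×| = 5^2 − 1 = 24. Prime factorization: 24 = 2^3·3.
f is primitive ⇔ z has order 24 in GF(5)[z]/(f), i.e. z^(24/q) ≠ 1 for each prime q | 24.
z^(12) mod f = 4.
z^(8) mod f = 2z + 1.
None equal 1, so z has full order 24; f is primitive.

Yes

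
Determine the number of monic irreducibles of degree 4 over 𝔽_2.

x^(2^4) − x is the product of all monic irreducibles of degree dividing 4; Möbius inversion gives N = (1/4) Σ μ(4/d)·2^d.
Divisors of 4: 1, 2, 4; μ(4/d) for each: 0, -1, 1.
Σ = − 2^2 + 2^4 = 12.
N = 12/4 = 3.

3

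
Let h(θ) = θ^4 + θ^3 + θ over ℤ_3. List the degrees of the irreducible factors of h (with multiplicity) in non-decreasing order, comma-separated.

Roots in ℤ_3: h(0) = 0 → root; h(1) = 0 → root; h(2) = 2.
Linear factors from roots: (θ), (θ - 1).
Complete factorization: h(θ) = (θ)·(θ - 1)·(θ^2 - θ - 1).
Factor degrees with multiplicity: 1 + 1 + 2 = 4.

1, 1, 2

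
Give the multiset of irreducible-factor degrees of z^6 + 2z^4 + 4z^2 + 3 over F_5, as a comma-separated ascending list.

Write f(z) = z^6 + 2z^4 + 4z^2 + 3.
Roots in F_5: f(0) = 3; f(1) = 0 → root; f(2) = 0 → root; f(3) = 0 → root; f(4) = 0 → root.
Linear factors from roots: (z + 4), (z + 3), (z + 2), (z + 1).
Complete factorization: f(z) = (z + 1)·(z + 2)·(z + 3)·(z + 4)·(z^2 + 2).
Factor degrees with multiplicity: 1 + 1 + 1 + 1 + 2 = 6.

1, 1, 1, 1, 2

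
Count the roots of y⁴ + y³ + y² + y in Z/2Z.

2

Write g(y) = y⁴ + y³ + y² + y.
Evaluate at each of the 2 elements of Z/2Z:
g(0) = 0 → root; g(1) = 0 → root.
Roots: {0, 1}.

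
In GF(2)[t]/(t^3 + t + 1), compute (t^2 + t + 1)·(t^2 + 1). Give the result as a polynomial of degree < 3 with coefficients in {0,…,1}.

Multiply in GF(2)[t]: (t^2 + t + 1)·(t^2 + 1) = t^4 + t^3 + t + 1.
Reduce using t^3 ≡ t + 1 (mod t^3 + t + 1).
Reduced: t^2 + t.

t^2 + t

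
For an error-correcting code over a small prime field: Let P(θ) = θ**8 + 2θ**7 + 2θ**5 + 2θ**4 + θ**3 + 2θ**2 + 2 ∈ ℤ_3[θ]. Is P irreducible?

Check for roots in ℤ_3: P(0) = 2; P(1) = 0 → root; P(2) = 2.
P(1) = 0, so (θ − 1) divides P(θ); P is reducible.

No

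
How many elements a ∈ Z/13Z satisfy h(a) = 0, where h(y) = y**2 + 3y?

2

Evaluate at each of the 13 elements of Z/13Z:
h(0) = 0 → root; h(1) = 4; h(2) = 10; h(3) = 5; h(4) = 2; h(5) = 1; h(6) = 2; h(7) = 5; h(8) = 10; h(9) = 4; h(10) = 0 → root; h(11) = 11; h(12) = 11.
Roots: {0, 10}.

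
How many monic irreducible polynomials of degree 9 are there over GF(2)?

56

x^(2^9) − x is the product of all monic irreducibles of degree dividing 9; Möbius inversion gives N = (1/9) Σ μ(9/d)·2^d.
Divisors of 9: 1, 3, 9; μ(9/d) for each: 0, -1, 1.
Σ = − 2^3 + 2^9 = 504.
N = 504/9 = 56.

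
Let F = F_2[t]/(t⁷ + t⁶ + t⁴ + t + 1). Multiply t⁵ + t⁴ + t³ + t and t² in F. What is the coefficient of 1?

Multiply in F_2[t]: (t⁵ + t⁴ + t³ + t)·(t²) = t⁷ + t⁶ + t⁵ + t³.
Reduce using t⁷ ≡ t⁶ + t⁴ + t + 1 (mod t⁷ + t⁶ + t⁴ + t + 1).
Reduced: t⁵ + t⁴ + t³ + t + 1.

1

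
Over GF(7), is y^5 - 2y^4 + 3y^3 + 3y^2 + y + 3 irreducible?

Write h(y) = y^5 - 2y^4 + 3y^3 + 3y^2 + y + 3.
Check for roots in GF(7): h(0) = 3; h(1) = 2; h(2) = 6; h(3) = 6; h(4) = 3; h(5) = 2; h(6) = 6.
No roots, so no linear factors.
Degree-2 irreducible divisors: test the 21 monic irreducibles of degree 2 over GF(7).
None of them divide h (all give nonzero remainder).
No irreducible factor of degree ≤ 2 exists, so h is irreducible over GF(7).

Yes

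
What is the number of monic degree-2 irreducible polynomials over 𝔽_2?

1

Gauss's count: N_{2}(2) = (1/2) Σ_{d|2} μ(2/d)·2^d.
Divisors of 2: 1, 2; μ(2/d) for each: -1, 1.
Σ = − 2^1 + 2^2 = 2.
N = 2/2 = 1.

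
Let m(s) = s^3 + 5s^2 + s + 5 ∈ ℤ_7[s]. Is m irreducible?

Check for roots in ℤ_7: m(0) = 5; m(1) = 5; m(2) = 0 → root; m(3) = 3; m(4) = 6; m(5) = 1; m(6) = 1.
m(2) = 0, so (s − 2) divides m(s); m is reducible.

No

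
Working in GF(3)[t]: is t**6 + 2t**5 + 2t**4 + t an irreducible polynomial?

No

Write m(t) = t**6 + 2t**5 + 2t**4 + t.
Check for roots in GF(3): m(0) = 0 → root; m(1) = 0 → root; m(2) = 0 → root.
m(0) = 0, so (t) divides m(t); m is reducible.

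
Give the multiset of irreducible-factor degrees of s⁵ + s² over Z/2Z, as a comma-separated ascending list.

Write f(s) = s⁵ + s².
Roots in Z/2Z: f(0) = 0 → root; f(1) = 0 → root.
Linear factors from roots: (s), (s + 1).
Complete factorization: f(s) = (s + 1)·(s)^2·(s² + s + 1).
Factor degrees with multiplicity: 1 + 1 + 1 + 2 = 5.

1, 1, 1, 2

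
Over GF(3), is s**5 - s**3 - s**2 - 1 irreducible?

Write h(s) = s**5 - s**3 - s**2 - 1.
Check for roots in GF(3): h(0) = 2; h(1) = 1; h(2) = 1.
No roots, so no linear factors.
Monic irreducibles of degree 2 over GF(3): s**2 + 1, s**2 + s - 1, s**2 - s - 1.
None of them divide h (all give nonzero remainder).
No irreducible factor of degree ≤ 2 exists, so h is irreducible over GF(3).

Yes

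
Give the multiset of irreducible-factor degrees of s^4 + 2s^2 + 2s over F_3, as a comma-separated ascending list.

1, 3

Write f(s) = s^4 + 2s^2 + 2s.
Roots in F_3: f(0) = 0 → root; f(1) = 2; f(2) = 1.
Linear factors from roots: (s).
Complete factorization: f(s) = (s)·(s^3 + 2s + 2).
Factor degrees with multiplicity: 1 + 3 = 4.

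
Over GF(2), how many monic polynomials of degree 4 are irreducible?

3

Gauss's count: N_{2}(4) = (1/4) Σ_{d|4} μ(4/d)·2^d.
Divisors of 4: 1, 2, 4; μ(4/d) for each: 0, -1, 1.
Σ = − 2^2 + 2^4 = 12.
N = 12/4 = 3.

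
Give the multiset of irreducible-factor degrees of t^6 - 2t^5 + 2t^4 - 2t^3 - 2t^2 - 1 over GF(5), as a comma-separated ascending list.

3, 3

Write g(t) = t^6 - 2t^5 + 2t^4 - 2t^3 - 2t^2 - 1.
Roots in GF(5): g(0) = 4; g(1) = 1; g(2) = 2; g(3) = 2; g(4) = 4.
Complete factorization: g(t) = (t^3 + t - 1)·(t^3 - 2t^2 + t + 1).
Factor degrees with multiplicity: 3 + 3 = 6.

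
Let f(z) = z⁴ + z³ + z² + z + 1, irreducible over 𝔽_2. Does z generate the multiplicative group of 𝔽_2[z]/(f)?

No

|GF(2^4)^×| = 2^4 − 1 = 15. Prime factorization: 15 = 3·5.
f is primitive ⇔ z has order 15 in GF(2)[z]/(f), i.e. z^(15/q) ≠ 1 for each prime q | 15.
z^(5) mod f = 1
z^(3) mod f = z³.
Since z^(5) = 1, the order of z divides 5 < 15; not primitive.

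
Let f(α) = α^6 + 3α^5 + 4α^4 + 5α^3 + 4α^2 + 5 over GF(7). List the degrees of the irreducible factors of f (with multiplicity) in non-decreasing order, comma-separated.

6

Complete factorization: f(α) = (α^6 + 3α^5 + 4α^4 + 5α^3 + 4α^2 + 5).
Factor degrees with multiplicity: 6 = 6.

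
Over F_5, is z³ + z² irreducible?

Write g(z) = z³ + z².
Check for roots in F_5: g(0) = 0 → root; g(1) = 2; g(2) = 2; g(3) = 1; g(4) = 0 → root.
g(0) = 0, so (z) divides g(z); g is reducible.

No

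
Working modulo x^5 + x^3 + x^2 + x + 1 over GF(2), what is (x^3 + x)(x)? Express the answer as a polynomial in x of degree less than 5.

Multiply in GF(2)[x]: (x^3 + x)·(x) = x^4 + x^2.
Reduced: x^4 + x^2.

x^4 + x^2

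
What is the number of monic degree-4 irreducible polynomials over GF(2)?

3

By the necklace-counting formula, N_2(4) = (1/4) Σ_{d|4} μ(4/d)·2^d.
Divisors of 4: 1, 2, 4; μ(4/d) for each: 0, -1, 1.
Σ = − 2^2 + 2^4 = 12.
N = 12/4 = 3.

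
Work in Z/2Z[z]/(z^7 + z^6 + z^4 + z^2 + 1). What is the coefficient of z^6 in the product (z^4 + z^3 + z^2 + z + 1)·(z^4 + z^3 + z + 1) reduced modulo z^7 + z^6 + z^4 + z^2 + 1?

Multiply in Z/2Z[z]: (z^4 + z^3 + z^2 + z + 1)·(z^4 + z^3 + z + 1) = z^8 + z^5 + z^3 + 1.
Reduce using z^7 ≡ z^6 + z^4 + z^2 + 1 (mod z^7 + z^6 + z^4 + z^2 + 1).
Reduced: z^6 + z^4 + z^2 + z.

1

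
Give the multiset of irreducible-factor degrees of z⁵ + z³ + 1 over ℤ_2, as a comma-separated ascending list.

5

Write f(z) = z⁵ + z³ + 1.
Roots in ℤ_2: f(0) = 1; f(1) = 1.
Complete factorization: f(z) = (z⁵ + z³ + 1).
Factor degrees with multiplicity: 5 = 5.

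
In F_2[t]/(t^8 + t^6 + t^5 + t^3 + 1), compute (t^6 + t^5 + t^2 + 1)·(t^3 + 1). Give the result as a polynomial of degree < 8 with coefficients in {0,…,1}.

t^7 + t^6 + t^5 + t^4 + t^2 + t

Multiply in F_2[t]: (t^6 + t^5 + t^2 + 1)·(t^3 + 1) = t^9 + t^8 + t^6 + t^3 + t^2 + 1.
Reduce using t^8 ≡ t^6 + t^5 + t^3 + 1 (mod t^8 + t^6 + t^5 + t^3 + 1).
Reduced: t^7 + t^6 + t^5 + t^4 + t^2 + t.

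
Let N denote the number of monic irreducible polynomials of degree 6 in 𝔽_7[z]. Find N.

x^(7^6) − x is the product of all monic irreducibles of degree dividing 6; Möbius inversion gives N = (1/6) Σ μ(6/d)·7^d.
Divisors of 6: 1, 2, 3, 6; μ(6/d) for each: 1, -1, -1, 1.
Σ = 7^1 − 7^2 − 7^3 + 7^6 = 117264.
N = 117264/6 = 19544.

19544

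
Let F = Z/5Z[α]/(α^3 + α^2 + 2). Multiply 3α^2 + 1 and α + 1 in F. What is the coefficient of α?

Multiply in Z/5Z[α]: (3α^2 + 1)·(α + 1) = 3α^3 + 3α^2 + α + 1.
Reduce using α^3 ≡ 4α^2 + 3 (mod α^3 + α^2 + 2).
Reduced: α.

1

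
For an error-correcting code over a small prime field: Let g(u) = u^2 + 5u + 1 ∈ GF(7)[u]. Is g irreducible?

No

Check for roots in GF(7): g(0) = 1; g(1) = 0 → root; g(2) = 1; g(3) = 4; g(4) = 2; g(5) = 2; g(6) = 4.
g(1) = 0, so (u − 1) divides g(u); g is reducible.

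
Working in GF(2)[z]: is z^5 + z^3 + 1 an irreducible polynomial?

Write P(z) = z^5 + z^3 + 1.
Check for roots in GF(2): P(0) = 1; P(1) = 1.
No roots, so no linear factors.
Monic irreducibles of degree 2 over GF(2): z^2 + z + 1.
None of them divide P (all give nonzero remainder).
No irreducible factor of degree ≤ 2 exists, so P is irreducible over GF(2).

Yes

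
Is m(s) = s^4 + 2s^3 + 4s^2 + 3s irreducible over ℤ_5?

No

Check for roots in ℤ_5: m(0) = 0 → root; m(1) = 0 → root; m(2) = 4; m(3) = 0 → root; m(4) = 0 → root.
m(0) = 0, so (s) divides m(s); m is reducible.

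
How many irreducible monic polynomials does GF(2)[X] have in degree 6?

The number of monic irreducibles of degree 6 over GF(2) is (1/6)·Σ_{d∣6} μ(6/d) 2^d.
Divisors of 6: 1, 2, 3, 6; μ(6/d) for each: 1, -1, -1, 1.
Σ = 2^1 − 2^2 − 2^3 + 2^6 = 54.
N = 54/6 = 9.

9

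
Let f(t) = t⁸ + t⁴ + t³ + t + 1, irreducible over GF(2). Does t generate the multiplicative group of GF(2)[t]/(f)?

No

|GF(2^8)^×| = 2^8 − 1 = 255. Prime factorization: 255 = 3·5·17.
f is primitive ⇔ t has order 255 in GF(2)[t]/(f), i.e. t^(255/q) ≠ 1 for each prime q | 255.
t^(85) mod f = t⁷ + t⁵ + t⁴ + t³ + t² + 1.
t^(51) mod f = 1
t^(15) mod f = t⁵ + t³ + t² + t + 1.
Since t^(51) = 1, the order of t divides 51 < 255; not primitive.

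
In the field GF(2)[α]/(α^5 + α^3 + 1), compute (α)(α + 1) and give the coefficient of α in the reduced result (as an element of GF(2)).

1

Multiply in GF(2)[α]: (α)·(α + 1) = α^2 + α.
Reduced: α^2 + α.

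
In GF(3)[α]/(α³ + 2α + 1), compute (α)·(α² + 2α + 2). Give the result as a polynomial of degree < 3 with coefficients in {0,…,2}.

Multiply in GF(3)[α]: (α)·(α² + 2α + 2) = α³ + 2α² + 2α.
Reduce using α³ ≡ α + 2 (mod α³ + 2α + 1).
Reduced: 2α² + 2.

2α^2 + 2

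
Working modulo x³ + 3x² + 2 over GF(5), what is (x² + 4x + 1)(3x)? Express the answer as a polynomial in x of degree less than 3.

3x^2 + 3x + 4

Multiply in GF(5)[x]: (x² + 4x + 1)·(3x) = 3x³ + 2x² + 3x.
Reduce using x³ ≡ 2x² + 3 (mod x³ + 3x² + 2).
Reduced: 3x² + 3x + 4.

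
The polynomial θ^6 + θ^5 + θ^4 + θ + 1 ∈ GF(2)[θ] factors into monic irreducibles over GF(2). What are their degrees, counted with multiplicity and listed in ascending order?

Write g(θ) = θ^6 + θ^5 + θ^4 + θ + 1.
Roots in GF(2): g(0) = 1; g(1) = 1.
Complete factorization: g(θ) = (θ^6 + θ^5 + θ^4 + θ + 1).
Factor degrees with multiplicity: 6 = 6.

6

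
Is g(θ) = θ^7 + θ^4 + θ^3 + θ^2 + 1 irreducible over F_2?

Check for roots in F_2: g(0) = 1; g(1) = 1.
No roots, so no linear factors.
Monic irreducibles of degree 2 over GF(2): θ^2 + θ + 1.
None of them divide g (all give nonzero remainder).
Monic irreducibles of degree 3 over GF(2): θ^3 + θ + 1, θ^3 + θ^2 + 1.
None of them divide g (all give nonzero remainder).
No irreducible factor of degree ≤ 3 exists, so g is irreducible over GF(2).

Yes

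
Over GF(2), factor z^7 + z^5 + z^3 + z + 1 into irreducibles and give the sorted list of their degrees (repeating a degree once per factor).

Write h(z) = z^7 + z^5 + z^3 + z + 1.
Roots in GF(2): h(0) = 1; h(1) = 1.
Complete factorization: h(z) = (z^7 + z^5 + z^3 + z + 1).
Factor degrees with multiplicity: 7 = 7.

7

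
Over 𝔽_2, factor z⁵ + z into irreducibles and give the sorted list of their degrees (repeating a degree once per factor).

1, 1, 1, 1, 1

Write g(z) = z⁵ + z.
Roots in 𝔽_2: g(0) = 0 → root; g(1) = 0 → root.
Linear factors from roots: (z), (z + 1).
Complete factorization: g(z) = (z)·(z + 1)^4.
Factor degrees with multiplicity: 1 + 1 + 1 + 1 + 1 = 5.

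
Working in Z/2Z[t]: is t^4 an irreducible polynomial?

No

Write P(t) = t^4.
Check for roots in Z/2Z: P(0) = 0 → root; P(1) = 1.
P(0) = 0, so (t) divides P(t); P is reducible.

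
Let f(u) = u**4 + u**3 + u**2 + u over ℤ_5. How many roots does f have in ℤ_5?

4

Evaluate at each of the 5 elements of ℤ_5:
f(0) = 0 → root; f(1) = 4; f(2) = 0 → root; f(3) = 0 → root; f(4) = 0 → root.
Roots: {0, 2, 3, 4}.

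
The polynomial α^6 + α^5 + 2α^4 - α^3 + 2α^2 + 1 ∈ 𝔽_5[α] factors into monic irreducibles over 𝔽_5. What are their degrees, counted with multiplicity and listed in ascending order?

6

Write f(α) = α^6 + α^5 + 2α^4 - α^3 + 2α^2 + 1.
Roots in 𝔽_5: f(0) = 1; f(1) = 1; f(2) = 4; f(3) = 1; f(4) = 1.
Complete factorization: f(α) = (α^6 + α^5 + 2α^4 - α^3 + 2α^2 + 1).
Factor degrees with multiplicity: 6 = 6.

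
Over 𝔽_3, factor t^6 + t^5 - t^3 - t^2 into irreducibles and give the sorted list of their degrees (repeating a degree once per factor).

1, 1, 1, 1, 1, 1

Write g(t) = t^6 + t^5 - t^3 - t^2.
Roots in 𝔽_3: g(0) = 0 → root; g(1) = 0 → root; g(2) = 0 → root.
Linear factors from roots: (t), (t - 1), (t + 1).
Complete factorization: g(t) = (t + 1)·(t)^2·(t - 1)^3.
Factor degrees with multiplicity: 1 + 1 + 1 + 1 + 1 + 1 = 6.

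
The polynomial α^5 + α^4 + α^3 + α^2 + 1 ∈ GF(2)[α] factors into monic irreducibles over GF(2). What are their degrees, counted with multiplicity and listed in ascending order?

5

Write h(α) = α^5 + α^4 + α^3 + α^2 + 1.
Roots in GF(2): h(0) = 1; h(1) = 1.
Complete factorization: h(α) = (α^5 + α^4 + α^3 + α^2 + 1).
Factor degrees with multiplicity: 5 = 5.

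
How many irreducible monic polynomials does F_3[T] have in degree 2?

Gauss's count: N_{3}(2) = (1/2) Σ_{d|2} μ(2/d)·3^d.
Divisors of 2: 1, 2; μ(2/d) for each: -1, 1.
Σ = − 3^1 + 3^2 = 6.
N = 6/2 = 3.

3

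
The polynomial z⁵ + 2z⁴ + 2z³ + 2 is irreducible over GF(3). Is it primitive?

No

Write f(z) = z⁵ + 2z⁴ + 2z³ + 2.
|GF(3^5)^×| = 3^5 − 1 = 242. Prime factorization: 242 = 2·11^2.
f is primitive ⇔ z has order 242 in GF(3)[z]/(f), i.e. z^(242/q) ≠ 1 for each prime q | 242.
z^(121) mod f = 1
z^(22) mod f = z⁴ + z² + z + 2.
Since z^(121) = 1, the order of z divides 121 < 242; not primitive.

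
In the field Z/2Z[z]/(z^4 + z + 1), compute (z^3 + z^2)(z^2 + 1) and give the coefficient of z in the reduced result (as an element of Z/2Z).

0

Multiply in Z/2Z[z]: (z^3 + z^2)·(z^2 + 1) = z^5 + z^4 + z^3 + z^2.
Reduce using z^4 ≡ z + 1 (mod z^4 + z + 1).
Reduced: z^3 + 1.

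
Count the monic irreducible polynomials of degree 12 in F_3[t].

Gauss's count: N_{3}(12) = (1/12) Σ_{d|12} μ(12/d)·3^d.
Divisors of 12: 1, 2, 3, 4, 6, 12; μ(12/d) for each: 0, 1, 0, -1, -1, 1.
Σ = 3^2 − 3^4 − 3^6 + 3^12 = 530640.
N = 530640/12 = 44220.

44220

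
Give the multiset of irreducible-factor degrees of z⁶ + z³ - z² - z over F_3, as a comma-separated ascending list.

Write h(z) = z⁶ + z³ - z² - z.
Roots in F_3: h(0) = 0 → root; h(1) = 0 → root; h(2) = 0 → root.
Linear factors from roots: (z), (z - 1), (z + 1).
Complete factorization: h(z) = (z)·(z + 1)·(z - 1)^2·(z² + z - 1).
Factor degrees with multiplicity: 1 + 1 + 1 + 1 + 2 = 6.

1, 1, 1, 1, 2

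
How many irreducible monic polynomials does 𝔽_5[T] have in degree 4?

150

By the necklace-counting formula, N_5(4) = (1/4) Σ_{d|4} μ(4/d)·5^d.
Divisors of 4: 1, 2, 4; μ(4/d) for each: 0, -1, 1.
Σ = − 5^2 + 5^4 = 600.
N = 600/4 = 150.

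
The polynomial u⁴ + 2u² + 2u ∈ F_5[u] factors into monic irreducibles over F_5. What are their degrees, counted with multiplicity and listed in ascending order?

Write g(u) = u⁴ + 2u² + 2u.
Roots in F_5: g(0) = 0 → root; g(1) = 0 → root; g(2) = 3; g(3) = 0 → root; g(4) = 1.
Linear factors from roots: (u), (u - 1), (u + 2).
Complete factorization: g(u) = (u)·(u + 2)·(u - 1)^2.
Factor degrees with multiplicity: 1 + 1 + 1 + 1 = 4.

1, 1, 1, 1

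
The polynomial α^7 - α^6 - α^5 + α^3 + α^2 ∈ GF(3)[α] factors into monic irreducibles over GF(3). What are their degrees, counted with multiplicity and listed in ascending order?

Write h(α) = α^7 - α^6 - α^5 + α^3 + α^2.
Roots in GF(3): h(0) = 0 → root; h(1) = 1; h(2) = 2.
Linear factors from roots: (α).
Complete factorization: h(α) = (α)^2·(α^2 + 1)·(α^3 - α^2 + α + 1).
Factor degrees with multiplicity: 1 + 1 + 2 + 3 = 7.

1, 1, 2, 3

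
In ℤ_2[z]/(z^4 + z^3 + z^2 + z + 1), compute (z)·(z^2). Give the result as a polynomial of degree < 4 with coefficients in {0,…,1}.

Multiply in ℤ_2[z]: (z)·(z^2) = z^3.
Reduced: z^3.

z^3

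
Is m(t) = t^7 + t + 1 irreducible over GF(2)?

Check for roots in GF(2): m(0) = 1; m(1) = 1.
No roots, so no linear factors.
Monic irreducibles of degree 2 over GF(2): t^2 + t + 1.
None of them divide m (all give nonzero remainder).
Monic irreducibles of degree 3 over GF(2): t^3 + t + 1, t^3 + t^2 + 1.
None of them divide m (all give nonzero remainder).
No irreducible factor of degree ≤ 3 exists, so m is irreducible over GF(2).

Yes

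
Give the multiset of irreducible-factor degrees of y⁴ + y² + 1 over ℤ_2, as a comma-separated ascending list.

2, 2

Write f(y) = y⁴ + y² + 1.
Roots in ℤ_2: f(0) = 1; f(1) = 1.
Complete factorization: f(y) = (y² + y + 1)^2.
Factor degrees with multiplicity: 2 + 2 = 4.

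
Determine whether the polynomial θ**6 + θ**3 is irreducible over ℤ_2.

No

Write h(θ) = θ**6 + θ**3.
Check for roots in ℤ_2: h(0) = 0 → root; h(1) = 0 → root.
h(0) = 0, so (θ) divides h(θ); h is reducible.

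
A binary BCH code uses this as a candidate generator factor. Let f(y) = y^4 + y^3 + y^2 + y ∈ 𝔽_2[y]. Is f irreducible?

No

Check for roots in 𝔽_2: f(0) = 0 → root; f(1) = 0 → root.
f(0) = 0, so (y) divides f(y); f is reducible.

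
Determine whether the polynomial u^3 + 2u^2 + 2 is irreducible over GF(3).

Write P(u) = u^3 + 2u^2 + 2.
Check for roots in GF(3): P(0) = 2; P(1) = 2; P(2) = 0 → root.
P(2) = 0, so (u − 2) divides P(u); P is reducible.

No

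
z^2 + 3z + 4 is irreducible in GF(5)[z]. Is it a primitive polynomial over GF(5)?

Write f(z) = z^2 + 3z + 4.
|GF(5^2)^×| = 5^2 − 1 = 24. Prime factorization: 24 = 2^3·3.
f is primitive ⇔ z has order 24 in GF(5)[z]/(f), i.e. z^(24/q) ≠ 1 for each prime q | 24.
z^(12) mod f = 1
z^(8) mod f = 3z + 4.
Since z^(12) = 1, the order of z divides 12 < 24; not primitive.

No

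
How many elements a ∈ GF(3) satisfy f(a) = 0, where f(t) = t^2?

1

Evaluate at each of the 3 elements of GF(3):
f(0) = 0 → root; f(1) = 1; f(2) = 1.
Roots: {0}.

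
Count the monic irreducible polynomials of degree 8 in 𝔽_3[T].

810

The number of monic irreducibles of degree 8 over GF(3) is (1/8)·Σ_{d∣8} μ(8/d) 3^d.
Divisors of 8: 1, 2, 4, 8; μ(8/d) for each: 0, 0, -1, 1.
Σ = − 3^4 + 3^8 = 6480.
N = 6480/8 = 810.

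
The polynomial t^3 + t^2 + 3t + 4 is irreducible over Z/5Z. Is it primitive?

No

Write f(t) = t^3 + t^2 + 3t + 4.
|GF(5^3)^×| = 5^3 − 1 = 124. Prime factorization: 124 = 2^2·31.
f is primitive ⇔ t has order 124 in GF(5)[t]/(f), i.e. t^(124/q) ≠ 1 for each prime q | 124.
t^(62) mod f = 1
t^(4) mod f = 3t^2 + 4t + 4.
Since t^(62) = 1, the order of t divides 62 < 124; not primitive.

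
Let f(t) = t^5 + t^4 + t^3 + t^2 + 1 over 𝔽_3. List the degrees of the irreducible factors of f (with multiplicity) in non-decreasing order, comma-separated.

2, 3

Roots in 𝔽_3: f(0) = 1; f(1) = 2; f(2) = 1.
Complete factorization: f(t) = (t^2 + t + 2)·(t^3 + 2t + 2).
Factor degrees with multiplicity: 2 + 3 = 5.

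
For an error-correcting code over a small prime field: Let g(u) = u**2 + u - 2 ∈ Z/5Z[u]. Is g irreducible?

Check for roots in Z/5Z: g(0) = 3; g(1) = 0 → root; g(2) = 4; g(3) = 0 → root; g(4) = 3.
g(1) = 0, so (u − 1) divides g(u); g is reducible.

No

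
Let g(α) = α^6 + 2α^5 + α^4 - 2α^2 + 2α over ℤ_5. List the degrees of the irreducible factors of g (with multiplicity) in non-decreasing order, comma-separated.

1, 1, 2, 2

Roots in ℤ_5: g(0) = 0 → root; g(1) = 4; g(2) = 0 → root; g(3) = 4; g(4) = 1.
Linear factors from roots: (α), (α - 2).
Complete factorization: g(α) = (α)·(α - 2)·(α^2 + 2)·(α^2 - α + 2).
Factor degrees with multiplicity: 1 + 1 + 2 + 2 = 6.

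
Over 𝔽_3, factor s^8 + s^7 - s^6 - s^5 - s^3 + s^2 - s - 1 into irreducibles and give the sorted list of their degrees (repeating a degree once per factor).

Write f(s) = s^8 + s^7 - s^6 - s^5 - s^3 + s^2 - s - 1.
Roots in 𝔽_3: f(0) = 2; f(1) = 1; f(2) = 2.
Complete factorization: f(s) = (s^8 + s^7 - s^6 - s^5 - s^3 + s^2 - s - 1).
Factor degrees with multiplicity: 8 = 8.

8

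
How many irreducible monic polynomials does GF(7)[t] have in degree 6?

By the necklace-counting formula, N_7(6) = (1/6) Σ_{d|6} μ(6/d)·7^d.
Divisors of 6: 1, 2, 3, 6; μ(6/d) for each: 1, -1, -1, 1.
Σ = 7^1 − 7^2 − 7^3 + 7^6 = 117264.
N = 117264/6 = 19544.

19544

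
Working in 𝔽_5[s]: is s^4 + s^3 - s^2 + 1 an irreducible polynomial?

Write m(s) = s^4 + s^3 - s^2 + 1.
Check for roots in 𝔽_5: m(0) = 1; m(1) = 2; m(2) = 1; m(3) = 0 → root; m(4) = 0 → root.
m(3) = 0, so (s − 3) divides m(s); m is reducible.

No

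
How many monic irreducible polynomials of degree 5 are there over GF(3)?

Gauss's count: N_{3}(5) = (1/5) Σ_{d|5} μ(5/d)·3^d.
Divisors of 5: 1, 5; μ(5/d) for each: -1, 1.
Σ = − 3^1 + 3^5 = 240.
N = 240/5 = 48.

48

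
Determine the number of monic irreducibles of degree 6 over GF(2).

Gauss's count: N_{2}(6) = (1/6) Σ_{d|6} μ(6/d)·2^d.
Divisors of 6: 1, 2, 3, 6; μ(6/d) for each: 1, -1, -1, 1.
Σ = 2^1 − 2^2 − 2^3 + 2^6 = 54.
N = 54/6 = 9.

9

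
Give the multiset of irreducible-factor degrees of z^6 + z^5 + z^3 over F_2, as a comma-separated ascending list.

Write g(z) = z^6 + z^5 + z^3.
Roots in F_2: g(0) = 0 → root; g(1) = 1.
Linear factors from roots: (z).
Complete factorization: g(z) = (z)^3·(z^3 + z^2 + 1).
Factor degrees with multiplicity: 1 + 1 + 1 + 3 = 6.

1, 1, 1, 3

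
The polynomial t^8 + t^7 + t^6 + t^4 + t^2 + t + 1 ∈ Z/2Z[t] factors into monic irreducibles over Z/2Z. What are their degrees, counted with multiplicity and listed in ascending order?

8

Write h(t) = t^8 + t^7 + t^6 + t^4 + t^2 + t + 1.
Roots in Z/2Z: h(0) = 1; h(1) = 1.
Complete factorization: h(t) = (t^8 + t^7 + t^6 + t^4 + t^2 + t + 1).
Factor degrees with multiplicity: 8 = 8.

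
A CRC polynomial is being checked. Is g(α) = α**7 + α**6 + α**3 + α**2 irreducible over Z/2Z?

No

Check for roots in Z/2Z: g(0) = 0 → root; g(1) = 0 → root.
g(0) = 0, so (α) divides g(α); g is reducible.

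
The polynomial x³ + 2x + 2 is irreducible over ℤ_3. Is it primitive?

No

Write f(x) = x³ + 2x + 2.
|GF(3^3)^×| = 3^3 − 1 = 26. Prime factorization: 26 = 2·13.
f is primitive ⇔ x has order 26 in GF(3)[x]/(f), i.e. x^(26/q) ≠ 1 for each prime q | 26.
x^(13) mod f = 1
x^(2) mod f = x².
Since x^(13) = 1, the order of x divides 13 < 26; not primitive.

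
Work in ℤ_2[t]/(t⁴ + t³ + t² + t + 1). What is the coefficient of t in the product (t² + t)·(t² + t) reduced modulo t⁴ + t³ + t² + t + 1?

Multiply in ℤ_2[t]: (t² + t)·(t² + t) = t⁴ + t².
Reduce using t⁴ ≡ t³ + t² + t + 1 (mod t⁴ + t³ + t² + t + 1).
Reduced: t³ + t + 1.

1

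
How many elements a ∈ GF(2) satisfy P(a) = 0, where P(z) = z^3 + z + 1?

0

Evaluate at each of the 2 elements of GF(2):
P(0) = 1; P(1) = 1.
No element is a root.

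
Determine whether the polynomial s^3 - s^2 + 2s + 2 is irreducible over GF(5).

No

Write P(s) = s^3 - s^2 + 2s + 2.
Check for roots in GF(5): P(0) = 2; P(1) = 4; P(2) = 0 → root; P(3) = 1; P(4) = 3.
P(2) = 0, so (s − 2) divides P(s); P is reducible.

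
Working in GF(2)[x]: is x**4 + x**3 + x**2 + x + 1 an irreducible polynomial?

Write f(x) = x**4 + x**3 + x**2 + x + 1.
Check for roots in GF(2): f(0) = 1; f(1) = 1.
No roots, so no linear factors.
Monic irreducibles of degree 2 over GF(2): x**2 + x + 1.
None of them divide f (all give nonzero remainder).
No irreducible factor of degree ≤ 2 exists, so f is irreducible over GF(2).

Yes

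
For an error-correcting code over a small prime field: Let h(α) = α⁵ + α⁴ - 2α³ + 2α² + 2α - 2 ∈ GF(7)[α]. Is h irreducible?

No

Check for roots in GF(7): h(0) = 5; h(1) = 2; h(2) = 0 → root; h(3) = 5; h(4) = 0 → root; h(5) = 2; h(6) = 0 → root.
h(2) = 0, so (α − 2) divides h(α); h is reducible.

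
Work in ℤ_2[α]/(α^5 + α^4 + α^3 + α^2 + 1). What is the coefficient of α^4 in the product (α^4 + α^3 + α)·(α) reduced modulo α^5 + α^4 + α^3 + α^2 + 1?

0

Multiply in ℤ_2[α]: (α^4 + α^3 + α)·(α) = α^5 + α^4 + α^2.
Reduce using α^5 ≡ α^4 + α^3 + α^2 + 1 (mod α^5 + α^4 + α^3 + α^2 + 1).
Reduced: α^3 + 1.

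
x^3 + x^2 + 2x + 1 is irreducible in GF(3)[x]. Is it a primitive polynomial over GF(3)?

Write f(x) = x^3 + x^2 + 2x + 1.
|GF(3^3)^×| = 3^3 − 1 = 26. Prime factorization: 26 = 2·13.
f is primitive ⇔ x has order 26 in GF(3)[x]/(f), i.e. x^(26/q) ≠ 1 for each prime q | 26.
x^(13) mod f = 2.
x^(2) mod f = x^2.
None equal 1, so x has full order 26; f is primitive.

Yes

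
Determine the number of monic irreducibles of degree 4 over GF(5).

150

x^(5^4) − x is the product of all monic irreducibles of degree dividing 4; Möbius inversion gives N = (1/4) Σ μ(4/d)·5^d.
Divisors of 4: 1, 2, 4; μ(4/d) for each: 0, -1, 1.
Σ = − 5^2 + 5^4 = 600.
N = 600/4 = 150.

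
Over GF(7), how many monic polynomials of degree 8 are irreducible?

x^(7^8) − x is the product of all monic irreducibles of degree dividing 8; Möbius inversion gives N = (1/8) Σ μ(8/d)·7^d.
Divisors of 8: 1, 2, 4, 8; μ(8/d) for each: 0, 0, -1, 1.
Σ = − 7^4 + 7^8 = 5762400.
N = 5762400/8 = 720300.

720300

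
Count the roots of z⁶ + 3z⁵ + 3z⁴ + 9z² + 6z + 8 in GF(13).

1

Write h(z) = z⁶ + 3z⁵ + 3z⁴ + 9z² + 6z + 8.
Evaluate at each of the 13 elements of GF(13):
h(0) = 8; h(1) = 4; h(2) = 4; h(3) = 1; h(4) = 0 → root; h(5) = 7; h(6) = 10; h(7) = 4; h(8) = 8; h(9) = 9; h(10) = 2; h(11) = 9; h(12) = 12.
Roots: {4}.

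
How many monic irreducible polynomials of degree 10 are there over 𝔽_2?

The number of monic irreducibles of degree 10 over GF(2) is (1/10)·Σ_{d∣10} μ(10/d) 2^d.
Divisors of 10: 1, 2, 5, 10; μ(10/d) for each: 1, -1, -1, 1.
Σ = 2^1 − 2^2 − 2^5 + 2^10 = 990.
N = 990/10 = 99.

99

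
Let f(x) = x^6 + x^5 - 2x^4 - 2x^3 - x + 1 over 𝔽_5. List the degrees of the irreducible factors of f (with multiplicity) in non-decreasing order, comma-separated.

Roots in 𝔽_5: f(0) = 1; f(1) = 3; f(2) = 2; f(3) = 4; f(4) = 2.
Complete factorization: f(x) = (x^2 - x + 1)·(x^4 + 2x^3 - x^2 + 1).
Factor degrees with multiplicity: 2 + 4 = 6.

2, 4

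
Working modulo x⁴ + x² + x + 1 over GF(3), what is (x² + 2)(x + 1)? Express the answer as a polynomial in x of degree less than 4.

Multiply in GF(3)[x]: (x² + 2)·(x + 1) = x³ + x² + 2x + 2.
Reduced: x³ + x² + 2x + 2.

x^3 + x^2 + 2x + 2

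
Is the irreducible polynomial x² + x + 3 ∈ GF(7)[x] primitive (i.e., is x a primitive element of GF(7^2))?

Yes

Write f(x) = x² + x + 3.
|GF(7^2)^×| = 7^2 − 1 = 48. Prime factorization: 48 = 2^4·3.
f is primitive ⇔ x has order 48 in GF(7)[x]/(f), i.e. x^(48/q) ≠ 1 for each prime q | 48.
x^(24) mod f = 6.
x^(16) mod f = 2.
None equal 1, so x has full order 48; f is primitive.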